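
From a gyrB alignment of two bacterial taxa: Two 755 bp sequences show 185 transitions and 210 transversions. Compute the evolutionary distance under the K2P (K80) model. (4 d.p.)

P = 185/755 ≈ 0.245033 and Q = 210/755 ≈ 0.278146.
Under the Kimura two-parameter model, d = −½ ln(1 − 2P − Q) − ¼ ln(1 − 2Q).
1 − 2P − Q = 0.231788, giving −½ ln(0.231788) = 0.730966.
1 − 2Q = 0.443708, giving −¼ ln(0.443708) = 0.203147.
d = 0.730966 + 0.203147 = 0.934113.

0.9341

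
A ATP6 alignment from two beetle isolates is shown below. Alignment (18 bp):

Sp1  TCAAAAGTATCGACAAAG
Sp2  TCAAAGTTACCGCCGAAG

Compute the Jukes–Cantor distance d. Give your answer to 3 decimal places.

The sequences differ at 5 of 18 sites (6, 7, 10, 13, 15), so p = 5/18 ≈ 0.277778.
d = −(3/4) ln(1 − 4p/3) = −0.75 ln(1 − 0.370371) = −0.75 ln(0.629629)
  = −0.75 × (-0.462625) = 0.346969 substitutions/site.

0.347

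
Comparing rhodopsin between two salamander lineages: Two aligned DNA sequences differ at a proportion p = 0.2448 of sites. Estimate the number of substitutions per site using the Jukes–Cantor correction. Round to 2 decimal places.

0.30

d = −(3/4) ln(1 − 4p/3) = −0.75 ln(1 − 0.3264) = −0.75 ln(0.6736)
  = −0.75 × (-0.395119) = 0.296339 substitutions/site.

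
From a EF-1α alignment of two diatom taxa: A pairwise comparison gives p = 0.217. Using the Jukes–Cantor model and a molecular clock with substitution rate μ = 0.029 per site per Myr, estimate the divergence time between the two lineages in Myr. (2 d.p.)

d = −(3/4) ln(1 − 4p/3) = −0.75 ln(1 − 0.289333) = −0.75 ln(0.710667)
  = −0.75 × (-0.341551) = 0.256163 substitutions/site.
Under a molecular clock d = 2μt, so t = d/(2μ) = 0.256163 / (2 × 0.029) = 4.42 Myr.

4.42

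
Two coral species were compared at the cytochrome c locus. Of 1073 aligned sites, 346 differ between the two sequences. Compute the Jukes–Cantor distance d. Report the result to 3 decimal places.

p = 346/1073 ≈ 0.32246.
d = −(3/4) ln(1 − 4p/3) = −0.75 ln(1 − 0.429947) = −0.75 ln(0.570053)
  = −0.75 × (-0.562026) = 0.421520 substitutions/site.

0.422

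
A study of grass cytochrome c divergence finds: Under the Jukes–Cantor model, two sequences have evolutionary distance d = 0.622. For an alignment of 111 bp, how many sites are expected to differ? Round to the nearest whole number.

Invert JC69: p = (3/4)(1 − e^(−4d/3)) = 0.75 × (1 − e^(-0.829333)) = 0.75 × (1 − 0.436340) = 0.422745.
Expected differing sites = pL ≈ 0.422745 × 111 = 46.924695 ≈ 47.

47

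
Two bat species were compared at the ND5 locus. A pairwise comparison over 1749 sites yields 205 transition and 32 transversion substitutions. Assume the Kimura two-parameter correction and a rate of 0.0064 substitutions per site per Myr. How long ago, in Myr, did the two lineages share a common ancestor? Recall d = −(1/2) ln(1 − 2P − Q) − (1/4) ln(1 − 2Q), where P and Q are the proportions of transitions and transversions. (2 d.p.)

P = 205/1749 ≈ 0.11721 and Q = 32/1749 ≈ 0.018296.
Under the Kimura two-parameter model, d = −½ ln(1 − 2P − Q) − ¼ ln(1 − 2Q).
1 − 2P − Q = 0.747284, giving −½ ln(0.747284) = 0.145655.
1 − 2Q = 0.963408, giving −¼ ln(0.963408) = 0.009320.
d = 0.145655 + 0.009320 = 0.154975.
Under a molecular clock d = 2μt, so t = d/(2μ) = 0.154975 / (2 × 0.0064) = 12.11 Myr.

12.11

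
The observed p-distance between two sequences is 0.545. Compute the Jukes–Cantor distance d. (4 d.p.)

d = −(3/4) ln(1 − 4p/3) = −0.75 ln(1 − 0.726667) = −0.75 ln(0.273333)
  = −0.75 × (-1.297064) = 0.972798 substitutions/site.

0.9728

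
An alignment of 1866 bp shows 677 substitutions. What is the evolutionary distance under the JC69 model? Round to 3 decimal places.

p = 677/1866 ≈ 0.362808.
d = −(3/4) ln(1 − 4p/3) = −0.75 ln(1 − 0.483744) = −0.75 ln(0.516256)
  = −0.75 × (-0.661153) = 0.495865 substitutions/site.

0.496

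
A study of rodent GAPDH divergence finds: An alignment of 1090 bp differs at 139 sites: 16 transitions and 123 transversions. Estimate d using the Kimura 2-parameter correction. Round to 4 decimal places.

P = 16/1090 ≈ 0.014679 and Q = 123/1090 ≈ 0.112844.
Under the Kimura two-parameter model, d = −½ ln(1 − 2P − Q) − ¼ ln(1 − 2Q).
1 − 2P − Q = 0.857798, giving −½ ln(0.857798) = 0.076693.
1 − 2Q = 0.774312, giving −¼ ln(0.774312) = 0.063945.
d = 0.076693 + 0.063945 = 0.140638.

0.1406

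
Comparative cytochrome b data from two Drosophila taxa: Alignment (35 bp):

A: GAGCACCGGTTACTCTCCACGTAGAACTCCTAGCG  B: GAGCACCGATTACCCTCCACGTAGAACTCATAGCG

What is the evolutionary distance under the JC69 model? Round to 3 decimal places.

The sequences differ at 3 of 35 sites (9, 14, 30), so p = 3/35 ≈ 0.085714.
d = −(3/4) ln(1 − 4p/3) = −0.75 ln(1 − 0.114285) = −0.75 ln(0.885715)
  = −0.75 × (-0.121360) = 0.091020 substitutions/site.

0.091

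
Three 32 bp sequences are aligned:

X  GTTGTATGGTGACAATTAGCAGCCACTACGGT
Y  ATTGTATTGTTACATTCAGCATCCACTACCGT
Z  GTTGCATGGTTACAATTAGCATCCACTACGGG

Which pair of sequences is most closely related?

X–Y: 7/32 differ, p = 0.219, d = 0.259.
X–Z: 4/32 differ, p = 0.125, d = 0.137.
Y–Z: 7/32 differ, p = 0.219, d = 0.259.
The smallest distance is between X and Z.

X and Z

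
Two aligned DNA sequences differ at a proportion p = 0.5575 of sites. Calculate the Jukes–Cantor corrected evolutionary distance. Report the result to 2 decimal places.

1.02

d = −(3/4) ln(1 − 4p/3) = −0.75 ln(1 − 0.743333) = −0.75 ln(0.256667)
  = −0.75 × (-1.359976) = 1.019982 substitutions/site.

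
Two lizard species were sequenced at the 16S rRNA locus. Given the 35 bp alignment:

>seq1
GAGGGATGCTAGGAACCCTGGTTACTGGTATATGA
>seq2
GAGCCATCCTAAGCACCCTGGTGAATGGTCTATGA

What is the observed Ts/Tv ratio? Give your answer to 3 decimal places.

0.143

Transitions are A↔G and C↔T; transversions are all other mismatches.
Transitions: 1. Transversions: 7.
R = 1/7 = 0.142857… ≈ 0.143 (to 3 d.p.).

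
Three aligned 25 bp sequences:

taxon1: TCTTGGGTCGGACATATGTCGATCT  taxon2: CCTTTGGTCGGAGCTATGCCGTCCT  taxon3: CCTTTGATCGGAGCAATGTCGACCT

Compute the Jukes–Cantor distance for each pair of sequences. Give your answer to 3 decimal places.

taxon1–taxon2: 7/25 sites differ → p = 0.28, d = −0.75 ln(1 − 0.373333) = 0.350505 ≈ 0.351.
taxon1–taxon3: 7/25 sites differ → p = 0.28, d = −0.75 ln(1 − 0.373333) = 0.350505 ≈ 0.351.
taxon2–taxon3: 4/25 sites differ → p = 0.16, d = −0.75 ln(1 − 0.213333) = 0.179963 ≈ 0.180.

d(taxon1,taxon2) = 0.351, d(taxon1,taxon3) = 0.351, d(taxon2,taxon3) = 0.180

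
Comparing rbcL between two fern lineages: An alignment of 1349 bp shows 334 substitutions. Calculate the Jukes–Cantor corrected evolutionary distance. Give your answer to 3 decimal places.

0.300

p = 334/1349 ≈ 0.247591.
d = −(3/4) ln(1 − 4p/3) = −0.75 ln(1 − 0.330121) = −0.75 ln(0.669879)
  = −0.75 × (-0.400658) = 0.300494 substitutions/site.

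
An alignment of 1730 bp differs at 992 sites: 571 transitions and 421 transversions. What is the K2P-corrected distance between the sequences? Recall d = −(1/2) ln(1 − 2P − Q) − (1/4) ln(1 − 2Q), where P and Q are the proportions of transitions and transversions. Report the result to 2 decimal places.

1.34

P = 571/1730 ≈ 0.330058 and Q = 421/1730 ≈ 0.243353.
Under the Kimura two-parameter model, d = −½ ln(1 − 2P − Q) − ¼ ln(1 − 2Q).
1 − 2P − Q = 0.096531, giving −½ ln(0.096531) = 1.168946.
1 − 2Q = 0.513294, giving −¼ ln(0.513294) = 0.166727.
d = 1.168946 + 0.166727 = 1.335673.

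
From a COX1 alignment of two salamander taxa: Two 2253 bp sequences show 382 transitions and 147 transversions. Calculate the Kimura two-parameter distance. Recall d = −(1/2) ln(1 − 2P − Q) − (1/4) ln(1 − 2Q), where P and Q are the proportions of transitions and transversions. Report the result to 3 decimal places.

P = 382/2253 ≈ 0.169552 and Q = 147/2253 ≈ 0.065246.
Under the Kimura two-parameter model, d = −½ ln(1 − 2P − Q) − ¼ ln(1 − 2Q).
1 − 2P − Q = 0.59565, giving −½ ln(0.59565) = 0.259051.
1 − 2Q = 0.869508, giving −¼ ln(0.869508) = 0.034957.
d = 0.259051 + 0.034957 = 0.294008.

0.294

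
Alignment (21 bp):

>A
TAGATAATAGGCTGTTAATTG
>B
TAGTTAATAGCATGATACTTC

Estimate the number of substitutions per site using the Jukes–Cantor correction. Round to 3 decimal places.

0.360

The sequences differ at 6 of 21 sites (4, 11, 12, 15, 18, 21), so p = 6/21 ≈ 0.285714.
d = −(3/4) ln(1 − 4p/3) = −0.75 ln(1 − 0.380952) = −0.75 ln(0.619048)
  = −0.75 × (-0.479572) = 0.359679 substitutions/site.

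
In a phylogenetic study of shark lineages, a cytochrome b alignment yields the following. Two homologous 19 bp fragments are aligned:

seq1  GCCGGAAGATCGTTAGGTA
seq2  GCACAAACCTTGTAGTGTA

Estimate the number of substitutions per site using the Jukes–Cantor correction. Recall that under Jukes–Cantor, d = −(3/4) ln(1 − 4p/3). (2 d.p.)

The sequences differ at 9 of 19 sites (3, 4, 5, 8, 9, 11, 14, 15, 16), so p = 9/19 ≈ 0.473684.
d = −(3/4) ln(1 − 4p/3) = −0.75 ln(1 − 0.631579) = −0.75 ln(0.368421)
  = −0.75 × (-0.998529) = 0.748897 substitutions/site.

0.75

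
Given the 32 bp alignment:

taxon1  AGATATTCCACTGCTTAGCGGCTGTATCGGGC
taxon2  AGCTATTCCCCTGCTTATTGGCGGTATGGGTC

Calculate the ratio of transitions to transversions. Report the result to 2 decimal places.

Transitions are A↔G and C↔T; transversions are all other mismatches.
Transitions: 1. Transversions: 6.
R = 1/6 = 0.166666… ≈ 0.17 (to 2 d.p.).

0.17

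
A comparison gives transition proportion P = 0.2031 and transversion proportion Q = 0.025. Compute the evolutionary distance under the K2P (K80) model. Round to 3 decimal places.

0.295

Under the Kimura two-parameter model, d = −½ ln(1 − 2P − Q) − ¼ ln(1 − 2Q).
1 − 2P − Q = 0.5688, giving −½ ln(0.5688) = 0.282113.
1 − 2Q = 0.95, giving −¼ ln(0.95) = 0.012823.
d = 0.282113 + 0.012823 = 0.294936.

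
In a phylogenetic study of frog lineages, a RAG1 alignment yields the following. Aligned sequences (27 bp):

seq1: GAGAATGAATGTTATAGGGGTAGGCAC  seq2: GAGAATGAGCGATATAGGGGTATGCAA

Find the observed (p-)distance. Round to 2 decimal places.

The sequences differ at 5 of 27 positions (sites 9, 10, 12, 23, 27).
p = 5/27 = 0.185185… ≈ 0.19 (to 2 d.p.).

0.19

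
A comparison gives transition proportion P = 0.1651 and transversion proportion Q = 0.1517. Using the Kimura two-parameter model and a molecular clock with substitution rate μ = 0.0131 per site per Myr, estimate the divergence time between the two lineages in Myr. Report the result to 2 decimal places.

16.00

Under the Kimura two-parameter model, d = −½ ln(1 − 2P − Q) − ¼ ln(1 − 2Q).
1 − 2P − Q = 0.5181, giving −½ ln(0.5181) = 0.328794.
1 − 2Q = 0.6966, giving −¼ ln(0.6966) = 0.090386.
d = 0.328794 + 0.090386 = 0.419180.
Under a molecular clock d = 2μt, so t = d/(2μ) = 0.419180 / (2 × 0.0131) = 16.00 Myr.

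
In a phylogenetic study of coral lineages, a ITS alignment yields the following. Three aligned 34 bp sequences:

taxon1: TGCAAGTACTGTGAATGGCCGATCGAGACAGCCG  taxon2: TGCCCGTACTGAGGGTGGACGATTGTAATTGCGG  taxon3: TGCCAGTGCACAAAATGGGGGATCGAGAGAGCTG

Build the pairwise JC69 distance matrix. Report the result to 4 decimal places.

taxon1–taxon2: 12/34 sites differ → p ≈ 0.352941, d = −0.75 ln(1 − 0.470588) = 0.476991 ≈ 0.4770.
taxon1–taxon3: 10/34 sites differ → p ≈ 0.294118, d = −0.75 ln(1 − 0.392157) = 0.373379 ≈ 0.3734.
taxon2–taxon3: 15/34 sites differ → p ≈ 0.441176, d = −0.75 ln(1 − 0.588235) = 0.665477 ≈ 0.6655.

d(taxon1,taxon2) = 0.4770, d(taxon1,taxon3) = 0.3734, d(taxon2,taxon3) = 0.6655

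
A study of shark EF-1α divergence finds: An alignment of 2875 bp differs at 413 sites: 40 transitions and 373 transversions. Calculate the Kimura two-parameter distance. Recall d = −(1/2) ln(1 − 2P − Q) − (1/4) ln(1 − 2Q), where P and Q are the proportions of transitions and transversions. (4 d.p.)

0.1608

P = 40/2875 ≈ 0.013913 and Q = 373/2875 ≈ 0.129739.
Under the Kimura two-parameter model, d = −½ ln(1 − 2P − Q) − ¼ ln(1 − 2Q).
1 − 2P − Q = 0.842435, giving −½ ln(0.842435) = 0.085729.
1 − 2Q = 0.740522, giving −¼ ln(0.740522) = 0.075100.
d = 0.085729 + 0.075100 = 0.160829.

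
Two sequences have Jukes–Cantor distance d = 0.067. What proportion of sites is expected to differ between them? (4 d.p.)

0.0641

p = (3/4)(1 − e^(−4d/3)) = 0.75 × (1 − e^(-0.089333)) = 0.75 × (1 − 0.914541) = 0.064094.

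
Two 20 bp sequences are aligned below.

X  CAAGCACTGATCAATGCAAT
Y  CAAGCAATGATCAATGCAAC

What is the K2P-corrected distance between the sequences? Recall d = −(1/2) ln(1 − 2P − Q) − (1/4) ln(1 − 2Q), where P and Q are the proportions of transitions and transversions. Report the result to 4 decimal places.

0.1076

Of 20 sites, 1 differences are transitions and 1 are transversions, so P = 1/20 = 0.05 and Q = 1/20 = 0.05.
Under the Kimura two-parameter model, d = −½ ln(1 − 2P − Q) − ¼ ln(1 − 2Q).
1 − 2P − Q = 0.85, giving −½ ln(0.85) = 0.081259.
1 − 2Q = 0.9, giving −¼ ln(0.9) = 0.026340.
d = 0.081259 + 0.026340 = 0.107599.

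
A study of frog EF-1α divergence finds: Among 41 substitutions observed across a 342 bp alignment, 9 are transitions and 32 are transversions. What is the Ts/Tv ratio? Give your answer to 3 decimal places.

R = 9/32 = 0.28125 ≈ 0.281 (to 3 d.p.).

0.281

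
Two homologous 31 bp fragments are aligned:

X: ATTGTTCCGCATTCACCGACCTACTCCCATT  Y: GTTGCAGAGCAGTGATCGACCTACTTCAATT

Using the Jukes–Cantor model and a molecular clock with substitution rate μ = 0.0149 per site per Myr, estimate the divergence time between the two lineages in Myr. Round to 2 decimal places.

14.15

The sequences differ at 10 of 31 sites (1, 5, 6, 7, 8, 12, 14, 16, 26, 28), so p = 10/31 ≈ 0.322581.
d = −(3/4) ln(1 − 4p/3) = −0.75 ln(1 − 0.430108) = −0.75 ln(0.569892)
  = −0.75 × (-0.562308) = 0.421731 substitutions/site.
Under a molecular clock d = 2μt, so t = d/(2μ) = 0.421731 / (2 × 0.0149) = 14.15 Myr.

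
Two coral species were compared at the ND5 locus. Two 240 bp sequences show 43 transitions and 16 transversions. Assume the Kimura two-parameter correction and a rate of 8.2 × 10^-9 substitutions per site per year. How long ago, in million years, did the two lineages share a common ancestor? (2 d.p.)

19.05

P = 43/240 ≈ 0.179167 and Q = 16/240 ≈ 0.066667.
Under the Kimura two-parameter model, d = −½ ln(1 − 2P − Q) − ¼ ln(1 − 2Q).
1 − 2P − Q = 0.574999, giving −½ ln(0.574999) = 0.276693.
1 − 2Q = 0.866666, giving −¼ ln(0.866666) = 0.035775.
d = 0.276693 + 0.035775 = 0.312468.
Under a molecular clock d = 2μt, so t = d/(2μ) = 0.312468 / (2 × 8.2 × 10^-9) = 19.05 million years.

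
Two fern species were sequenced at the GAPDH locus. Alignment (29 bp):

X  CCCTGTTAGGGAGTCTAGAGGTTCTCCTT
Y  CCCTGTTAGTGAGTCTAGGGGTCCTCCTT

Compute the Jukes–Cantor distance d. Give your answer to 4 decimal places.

0.1113

The sequences differ at 3 of 29 sites (10, 19, 23), so p = 3/29 ≈ 0.103448.
d = −(3/4) ln(1 − 4p/3) = −0.75 ln(1 − 0.137931) = −0.75 ln(0.862069)
  = −0.75 × (-0.148420) = 0.111315 substitutions/site.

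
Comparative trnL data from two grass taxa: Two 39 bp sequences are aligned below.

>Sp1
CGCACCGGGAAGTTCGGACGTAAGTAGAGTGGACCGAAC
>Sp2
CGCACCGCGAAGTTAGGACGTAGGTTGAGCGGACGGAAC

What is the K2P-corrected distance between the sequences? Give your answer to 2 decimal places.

Of 39 sites, 2 differences are transitions and 4 are transversions, so P = 2/39 ≈ 0.051282 and Q = 4/39 ≈ 0.102564.
Under the Kimura two-parameter model, d = −½ ln(1 − 2P − Q) − ¼ ln(1 − 2Q).
1 − 2P − Q = 0.794872, giving −½ ln(0.794872) = 0.114787.
1 − 2Q = 0.794872, giving −¼ ln(0.794872) = 0.057394.
d = 0.114787 + 0.057394 = 0.172181.

0.17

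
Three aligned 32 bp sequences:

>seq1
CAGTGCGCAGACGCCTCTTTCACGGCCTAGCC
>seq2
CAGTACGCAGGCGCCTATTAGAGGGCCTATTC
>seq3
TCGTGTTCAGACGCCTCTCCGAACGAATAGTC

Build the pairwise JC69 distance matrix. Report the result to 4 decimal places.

d(seq1,seq2) = 0.3041, d(seq1,seq3) = 0.5199, d(seq2,seq3) = 0.6566

seq1–seq2: 8/32 sites differ → p = 0.25, d = −0.75 ln(1 − 0.333333) = 0.304098 ≈ 0.3041.
seq1–seq3: 12/32 sites differ → p = 0.375, d = −0.75 ln(1 − 0.5) = 0.519860 ≈ 0.5199.
seq2–seq3: 14/32 sites differ → p = 0.4375, d = −0.75 ln(1 − 0.583333) = 0.656601 ≈ 0.6566.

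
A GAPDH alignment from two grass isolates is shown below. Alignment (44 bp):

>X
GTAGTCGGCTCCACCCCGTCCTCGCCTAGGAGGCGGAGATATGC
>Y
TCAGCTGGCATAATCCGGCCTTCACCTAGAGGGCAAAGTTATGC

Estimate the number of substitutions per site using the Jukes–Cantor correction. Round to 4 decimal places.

The sequences differ at 17 of 44 sites, so p = 17/44 ≈ 0.386364.
d = −(3/4) ln(1 − 4p/3) = −0.75 ln(1 − 0.515152) = −0.75 ln(0.484848)
  = −0.75 × (-0.723920) = 0.542940 substitutions/site.

0.5429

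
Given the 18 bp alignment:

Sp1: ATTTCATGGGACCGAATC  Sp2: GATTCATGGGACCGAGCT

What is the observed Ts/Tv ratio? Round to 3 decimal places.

Transitions are A↔G and C↔T; transversions are all other mismatches.
Transitions: 4. Transversions: 1.
R = 4/1 = 4.000.

4.000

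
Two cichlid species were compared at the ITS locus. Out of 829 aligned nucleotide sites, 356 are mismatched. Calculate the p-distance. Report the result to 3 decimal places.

p = 356/829 = 0.429433… ≈ 0.429 (to 3 d.p.).

0.429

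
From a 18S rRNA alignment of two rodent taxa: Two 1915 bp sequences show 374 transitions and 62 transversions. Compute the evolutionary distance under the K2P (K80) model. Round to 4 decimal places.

P = 374/1915 ≈ 0.1953 and Q = 62/1915 ≈ 0.032376.
Under the Kimura two-parameter model, d = −½ ln(1 − 2P − Q) − ¼ ln(1 − 2Q).
1 − 2P − Q = 0.577024, giving −½ ln(0.577024) = 0.274936.
1 − 2Q = 0.935248, giving −¼ ln(0.935248) = 0.016736.
d = 0.274936 + 0.016736 = 0.291672.

0.2917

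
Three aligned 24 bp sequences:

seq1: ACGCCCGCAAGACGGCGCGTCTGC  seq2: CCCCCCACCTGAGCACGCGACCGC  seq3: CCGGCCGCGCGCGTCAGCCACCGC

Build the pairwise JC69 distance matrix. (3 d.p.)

seq1–seq2: 10/24 sites differ → p ≈ 0.416667, d = −0.75 ln(1 − 0.555556) = 0.608198 ≈ 0.608.
seq1–seq3: 12/24 sites differ → p = 0.5, d = −0.75 ln(1 − 0.666667) = 0.823960 ≈ 0.824.
seq2–seq3: 10/24 sites differ → p ≈ 0.416667, d = −0.75 ln(1 − 0.555556) = 0.608198 ≈ 0.608.

d(seq1,seq2) = 0.608, d(seq1,seq3) = 0.824, d(seq2,seq3) = 0.608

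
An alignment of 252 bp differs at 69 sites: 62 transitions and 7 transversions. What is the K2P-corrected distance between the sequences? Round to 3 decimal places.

0.381

P = 62/252 ≈ 0.246032 and Q = 7/252 ≈ 0.027778.
Under the Kimura two-parameter model, d = −½ ln(1 − 2P − Q) − ¼ ln(1 − 2Q).
1 − 2P − Q = 0.480158, giving −½ ln(0.480158) = 0.366820.
1 − 2Q = 0.944444, giving −¼ ln(0.944444) = 0.014290.
d = 0.366820 + 0.014290 = 0.381110.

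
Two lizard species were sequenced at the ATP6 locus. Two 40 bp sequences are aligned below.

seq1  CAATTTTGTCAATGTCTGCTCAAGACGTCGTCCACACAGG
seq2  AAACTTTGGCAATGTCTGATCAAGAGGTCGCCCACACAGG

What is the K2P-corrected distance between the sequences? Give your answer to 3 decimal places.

Of 40 sites, 2 differences are transitions and 4 are transversions, so P = 2/40 = 0.05 and Q = 4/40 = 0.1.
Under the Kimura two-parameter model, d = −½ ln(1 − 2P − Q) − ¼ ln(1 − 2Q).
1 − 2P − Q = 0.8, giving −½ ln(0.8) = 0.111572.
1 − 2Q = 0.8, giving −¼ ln(0.8) = 0.055786.
d = 0.111572 + 0.055786 = 0.167358.

0.167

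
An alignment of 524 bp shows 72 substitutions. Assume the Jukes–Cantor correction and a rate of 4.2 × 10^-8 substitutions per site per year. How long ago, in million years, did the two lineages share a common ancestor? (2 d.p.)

p = 72/524 ≈ 0.137405.
d = −(3/4) ln(1 − 4p/3) = −0.75 ln(1 − 0.183207) = −0.75 ln(0.816793)
  = −0.75 × (-0.202370) = 0.151778 substitutions/site.
Under a molecular clock d = 2μt, so t = d/(2μ) = 0.151778 / (2 × 4.2 × 10^-8) = 1.81 million years.

1.81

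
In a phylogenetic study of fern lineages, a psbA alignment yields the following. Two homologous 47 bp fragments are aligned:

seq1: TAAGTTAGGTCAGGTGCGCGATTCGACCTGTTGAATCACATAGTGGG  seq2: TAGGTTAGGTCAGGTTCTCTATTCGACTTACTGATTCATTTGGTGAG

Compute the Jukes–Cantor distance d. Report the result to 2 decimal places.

0.31

The sequences differ at 12 of 47 sites, so p = 12/47 ≈ 0.255319.
d = −(3/4) ln(1 − 4p/3) = −0.75 ln(1 − 0.340425) = −0.75 ln(0.659575)
  = −0.75 × (-0.416160) = 0.312120 substitutions/site.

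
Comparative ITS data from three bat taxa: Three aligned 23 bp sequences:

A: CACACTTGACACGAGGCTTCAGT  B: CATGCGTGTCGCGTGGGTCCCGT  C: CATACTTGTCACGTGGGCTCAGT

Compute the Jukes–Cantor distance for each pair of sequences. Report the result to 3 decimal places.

A–B: 9/23 sites differ → p ≈ 0.391304, d = −0.75 ln(1 − 0.521739) = 0.553199 ≈ 0.553.
A–C: 5/23 sites differ → p ≈ 0.217391, d = −0.75 ln(1 − 0.289855) = 0.256715 ≈ 0.257.
B–C: 6/23 sites differ → p ≈ 0.26087, d = −0.75 ln(1 − 0.347827) = 0.320584 ≈ 0.321.

d(A,B) = 0.553, d(A,C) = 0.257, d(B,C) = 0.321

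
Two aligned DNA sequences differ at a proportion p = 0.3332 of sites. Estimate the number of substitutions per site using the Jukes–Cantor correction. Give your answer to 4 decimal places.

0.4406

d = −(3/4) ln(1 − 4p/3) = −0.75 ln(1 − 0.444267) = −0.75 ln(0.555733)
  = −0.75 × (-0.587467) = 0.440600 substitutions/site.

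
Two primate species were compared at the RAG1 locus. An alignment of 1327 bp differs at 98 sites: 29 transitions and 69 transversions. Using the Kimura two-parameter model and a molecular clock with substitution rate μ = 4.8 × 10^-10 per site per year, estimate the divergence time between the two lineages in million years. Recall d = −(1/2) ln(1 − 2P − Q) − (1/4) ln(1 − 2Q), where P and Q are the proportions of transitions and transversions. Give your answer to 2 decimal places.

P = 29/1327 ≈ 0.021854 and Q = 69/1327 ≈ 0.051997.
Under the Kimura two-parameter model, d = −½ ln(1 − 2P − Q) − ¼ ln(1 − 2Q).
1 − 2P − Q = 0.904295, giving −½ ln(0.904295) = 0.050300.
1 − 2Q = 0.896006, giving −¼ ln(0.896006) = 0.027452.
d = 0.050300 + 0.027452 = 0.077752.
Under a molecular clock d = 2μt, so t = d/(2μ) = 0.077752 / (2 × 4.8 × 10^-10) = 80.99 million years.

80.99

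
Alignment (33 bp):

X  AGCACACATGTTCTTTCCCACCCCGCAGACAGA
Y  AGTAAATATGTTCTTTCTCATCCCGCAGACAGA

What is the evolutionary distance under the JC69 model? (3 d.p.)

0.169

The sequences differ at 5 of 33 sites (3, 5, 7, 18, 21), so p = 5/33 ≈ 0.151515.
d = −(3/4) ln(1 − 4p/3) = −0.75 ln(1 − 0.20202) = −0.75 ln(0.79798)
  = −0.75 × (-0.225672) = 0.169254 substitutions/site.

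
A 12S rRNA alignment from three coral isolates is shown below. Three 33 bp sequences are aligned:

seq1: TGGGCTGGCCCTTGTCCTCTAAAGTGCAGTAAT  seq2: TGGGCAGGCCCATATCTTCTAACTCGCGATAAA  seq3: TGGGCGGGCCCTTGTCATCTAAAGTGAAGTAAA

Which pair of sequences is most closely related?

seq1–seq2: 10/33 differ, p = 0.303, d = 0.388.
seq1–seq3: 4/33 differ, p = 0.121, d = 0.132.
seq2–seq3: 10/33 differ, p = 0.303, d = 0.388.
The smallest distance is between seq1 and seq3.

seq1 and seq3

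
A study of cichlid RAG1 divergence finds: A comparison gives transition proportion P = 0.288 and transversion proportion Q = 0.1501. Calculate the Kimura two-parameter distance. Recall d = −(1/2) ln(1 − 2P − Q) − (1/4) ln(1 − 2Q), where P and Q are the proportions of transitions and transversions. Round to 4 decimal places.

0.7367

Under the Kimura two-parameter model, d = −½ ln(1 − 2P − Q) − ¼ ln(1 − 2Q).
1 − 2P − Q = 0.2739, giving −½ ln(0.2739) = 0.647496.
1 − 2Q = 0.6998, giving −¼ ln(0.6998) = 0.089240.
d = 0.647496 + 0.089240 = 0.736736.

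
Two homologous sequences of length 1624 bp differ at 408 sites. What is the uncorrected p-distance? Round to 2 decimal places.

p = 408/1624 = 0.251231… ≈ 0.25 (to 2 d.p.).

0.25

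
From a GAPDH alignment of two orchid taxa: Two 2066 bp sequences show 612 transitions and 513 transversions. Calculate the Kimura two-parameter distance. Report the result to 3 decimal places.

P = 612/2066 ≈ 0.296225 and Q = 513/2066 ≈ 0.248306.
Under the Kimura two-parameter model, d = −½ ln(1 − 2P − Q) − ¼ ln(1 − 2Q).
1 − 2P − Q = 0.159244, giving −½ ln(0.159244) = 0.918659.
1 − 2Q = 0.503388, giving −¼ ln(0.503388) = 0.171599.
d = 0.918659 + 0.171599 = 1.090258.

1.090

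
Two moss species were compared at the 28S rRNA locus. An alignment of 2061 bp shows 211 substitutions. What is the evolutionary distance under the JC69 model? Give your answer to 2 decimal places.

0.11

p = 211/2061 ≈ 0.102377.
d = −(3/4) ln(1 − 4p/3) = −0.75 ln(1 − 0.136503) = −0.75 ln(0.863497)
  = −0.75 × (-0.146765) = 0.110074 substitutions/site.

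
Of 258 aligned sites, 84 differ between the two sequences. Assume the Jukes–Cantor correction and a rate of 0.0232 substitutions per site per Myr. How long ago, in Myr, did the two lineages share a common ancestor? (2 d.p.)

p = 84/258 ≈ 0.325581.
d = −(3/4) ln(1 − 4p/3) = −0.75 ln(1 − 0.434108) = −0.75 ln(0.565892)
  = −0.75 × (-0.569352) = 0.427014 substitutions/site.
Under a molecular clock d = 2μt, so t = d/(2μ) = 0.427014 / (2 × 0.0232) = 9.20 Myr.

9.20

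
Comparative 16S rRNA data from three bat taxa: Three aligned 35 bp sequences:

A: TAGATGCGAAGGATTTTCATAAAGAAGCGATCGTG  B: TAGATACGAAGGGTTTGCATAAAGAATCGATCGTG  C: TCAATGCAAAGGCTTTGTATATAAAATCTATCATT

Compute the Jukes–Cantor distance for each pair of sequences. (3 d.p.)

d(A,B) = 0.124, d(A,C) = 0.458, d(B,C) = 0.407

A–B: 4/35 sites differ → p ≈ 0.114286, d = −0.75 ln(1 − 0.152381) = 0.123993 ≈ 0.124.
A–C: 12/35 sites differ → p ≈ 0.342857, d = −0.75 ln(1 − 0.457143) = 0.458182 ≈ 0.458.
B–C: 11/35 sites differ → p ≈ 0.314286, d = −0.75 ln(1 − 0.419048) = 0.407315 ≈ 0.407.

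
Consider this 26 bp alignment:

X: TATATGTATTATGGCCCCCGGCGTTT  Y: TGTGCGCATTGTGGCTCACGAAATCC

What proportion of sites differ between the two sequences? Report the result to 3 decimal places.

0.462

The sequences differ at 12 of 26 positions.
p = 12/26 = 0.461538… ≈ 0.462 (to 3 d.p.).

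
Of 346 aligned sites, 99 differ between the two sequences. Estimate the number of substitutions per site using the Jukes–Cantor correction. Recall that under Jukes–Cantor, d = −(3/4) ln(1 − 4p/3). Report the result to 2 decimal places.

0.36

p = 99/346 ≈ 0.286127.
d = −(3/4) ln(1 − 4p/3) = −0.75 ln(1 − 0.381503) = −0.75 ln(0.618497)
  = −0.75 × (-0.480463) = 0.360347 substitutions/site.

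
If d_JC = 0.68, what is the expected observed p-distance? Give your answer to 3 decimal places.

0.447

p = (3/4)(1 − e^(−4d/3)) = 0.75 × (1 − e^(-0.906667)) = 0.75 × (1 − 0.403868) = 0.447099.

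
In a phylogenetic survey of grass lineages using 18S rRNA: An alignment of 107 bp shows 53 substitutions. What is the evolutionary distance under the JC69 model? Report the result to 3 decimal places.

0.810

p = 53/107 ≈ 0.495327.
d = −(3/4) ln(1 − 4p/3) = −0.75 ln(1 − 0.660436) = −0.75 ln(0.339564)
  = −0.75 × (-1.080093) = 0.810070 substitutions/site.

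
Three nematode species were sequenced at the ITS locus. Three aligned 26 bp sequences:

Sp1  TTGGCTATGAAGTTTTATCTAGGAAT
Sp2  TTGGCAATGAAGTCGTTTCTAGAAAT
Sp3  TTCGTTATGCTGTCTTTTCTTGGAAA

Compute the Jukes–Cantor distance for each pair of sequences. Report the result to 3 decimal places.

Sp1–Sp2: 5/26 sites differ → p ≈ 0.192308, d = −0.75 ln(1 − 0.256411) = 0.222200 ≈ 0.222.
Sp1–Sp3: 8/26 sites differ → p ≈ 0.307692, d = −0.75 ln(1 − 0.410256) = 0.396050 ≈ 0.396.
Sp2–Sp3: 9/26 sites differ → p ≈ 0.346154, d = −0.75 ln(1 − 0.461539) = 0.464280 ≈ 0.464.

d(Sp1,Sp2) = 0.222, d(Sp1,Sp3) = 0.396, d(Sp2,Sp3) = 0.464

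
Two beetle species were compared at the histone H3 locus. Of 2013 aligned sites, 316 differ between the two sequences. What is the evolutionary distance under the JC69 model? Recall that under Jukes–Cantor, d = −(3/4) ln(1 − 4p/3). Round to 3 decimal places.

p = 316/2013 ≈ 0.15698.
d = −(3/4) ln(1 − 4p/3) = −0.75 ln(1 − 0.209307) = −0.75 ln(0.790693)
  = −0.75 × (-0.234846) = 0.176135 substitutions/site.

0.176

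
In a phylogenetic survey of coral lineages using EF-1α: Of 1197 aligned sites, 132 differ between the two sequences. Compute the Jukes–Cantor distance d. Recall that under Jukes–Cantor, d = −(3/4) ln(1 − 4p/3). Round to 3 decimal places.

p = 132/1197 ≈ 0.110276.
d = −(3/4) ln(1 − 4p/3) = −0.75 ln(1 − 0.147035) = −0.75 ln(0.852965)
  = −0.75 × (-0.159037) = 0.119278 substitutions/site.

0.119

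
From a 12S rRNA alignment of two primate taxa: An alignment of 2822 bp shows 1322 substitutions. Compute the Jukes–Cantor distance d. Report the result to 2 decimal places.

p = 1322/2822 ≈ 0.468462.
d = −(3/4) ln(1 − 4p/3) = −0.75 ln(1 − 0.624616) = −0.75 ln(0.375384)
  = −0.75 × (-0.979806) = 0.734855 substitutions/site.

0.73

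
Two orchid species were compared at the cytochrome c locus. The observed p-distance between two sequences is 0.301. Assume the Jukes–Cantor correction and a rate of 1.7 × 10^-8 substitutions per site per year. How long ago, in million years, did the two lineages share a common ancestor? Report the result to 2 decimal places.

d = −(3/4) ln(1 − 4p/3) = −0.75 ln(1 − 0.401333) = −0.75 ln(0.598667)
  = −0.75 × (-0.513050) = 0.384788 substitutions/site.
Under a molecular clock d = 2μt, so t = d/(2μ) = 0.384788 / (2 × 1.7 × 10^-8) = 11.32 million years.

11.32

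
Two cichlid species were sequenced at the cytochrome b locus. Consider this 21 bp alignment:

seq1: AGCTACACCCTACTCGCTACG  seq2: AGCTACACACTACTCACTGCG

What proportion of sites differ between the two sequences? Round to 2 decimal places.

The sequences differ at 3 of 21 positions (sites 9, 16, 19).
p = 3/21 = 0.142857… ≈ 0.14 (to 2 d.p.).

0.14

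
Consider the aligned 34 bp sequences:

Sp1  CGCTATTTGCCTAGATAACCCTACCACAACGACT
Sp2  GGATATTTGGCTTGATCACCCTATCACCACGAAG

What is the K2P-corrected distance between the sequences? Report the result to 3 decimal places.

Of 34 sites, 1 differences are transitions and 8 are transversions, so P = 1/34 ≈ 0.029412 and Q = 8/34 ≈ 0.235294.
Under the Kimura two-parameter model, d = −½ ln(1 − 2P − Q) − ¼ ln(1 − 2Q).
1 − 2P − Q = 0.705882, giving −½ ln(0.705882) = 0.174154.
1 − 2Q = 0.529412, giving −¼ ln(0.529412) = 0.158997.
d = 0.174154 + 0.158997 = 0.333151.

0.333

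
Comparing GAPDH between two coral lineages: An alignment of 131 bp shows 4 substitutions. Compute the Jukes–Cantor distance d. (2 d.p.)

p = 4/131 ≈ 0.030534.
d = −(3/4) ln(1 − 4p/3) = −0.75 ln(1 − 0.040712) = −0.75 ln(0.959288)
  = −0.75 × (-0.041564) = 0.031173 substitutions/site.

0.03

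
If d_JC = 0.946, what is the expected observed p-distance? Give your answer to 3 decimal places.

p = (3/4)(1 − e^(−4d/3)) = 0.75 × (1 − e^(-1.261333)) = 0.75 × (1 − 0.283276) = 0.537543.

0.538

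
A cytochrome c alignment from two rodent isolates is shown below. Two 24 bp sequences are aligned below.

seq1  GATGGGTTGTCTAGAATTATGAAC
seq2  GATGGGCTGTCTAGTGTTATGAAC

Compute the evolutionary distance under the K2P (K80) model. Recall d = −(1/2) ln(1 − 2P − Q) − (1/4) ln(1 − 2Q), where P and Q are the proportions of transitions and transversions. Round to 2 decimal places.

0.14

Of 24 sites, 2 differences are transitions and 1 are transversions, so P = 2/24 ≈ 0.083333 and Q = 1/24 ≈ 0.041667.
Under the Kimura two-parameter model, d = −½ ln(1 − 2P − Q) − ¼ ln(1 − 2Q).
1 − 2P − Q = 0.791667, giving −½ ln(0.791667) = 0.116807.
1 − 2Q = 0.916666, giving −¼ ln(0.916666) = 0.021753.
d = 0.116807 + 0.021753 = 0.138560.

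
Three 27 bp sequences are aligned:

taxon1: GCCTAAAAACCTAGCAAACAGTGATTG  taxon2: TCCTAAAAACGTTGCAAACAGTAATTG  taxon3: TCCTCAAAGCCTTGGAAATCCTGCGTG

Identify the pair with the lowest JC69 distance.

taxon1–taxon2: 4/27 differ, p = 0.148, d = 0.165.
taxon1–taxon3: 10/27 differ, p = 0.370, d = 0.511.
taxon2–taxon3: 10/27 differ, p = 0.370, d = 0.511.
The smallest distance is between taxon1 and taxon2.

taxon1 and taxon2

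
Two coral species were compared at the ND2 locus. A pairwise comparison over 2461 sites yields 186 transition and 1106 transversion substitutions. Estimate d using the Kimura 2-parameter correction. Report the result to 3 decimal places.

P = 186/2461 ≈ 0.075579 and Q = 1106/2461 ≈ 0.449411.
Under the Kimura two-parameter model, d = −½ ln(1 − 2P − Q) − ¼ ln(1 − 2Q).
1 − 2P − Q = 0.399431, giving −½ ln(0.399431) = 0.458857.
1 − 2Q = 0.101178, giving −¼ ln(0.101178) = 0.572718.
d = 0.458857 + 0.572718 = 1.031575.

1.032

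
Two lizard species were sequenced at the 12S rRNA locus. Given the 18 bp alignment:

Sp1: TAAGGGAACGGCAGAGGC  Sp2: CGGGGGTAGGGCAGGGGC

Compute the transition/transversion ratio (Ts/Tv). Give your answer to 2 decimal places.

Transitions are A↔G and C↔T; transversions are all other mismatches.
Transitions: 4. Transversions: 2.
R = 4/2 = 2.00.

2.00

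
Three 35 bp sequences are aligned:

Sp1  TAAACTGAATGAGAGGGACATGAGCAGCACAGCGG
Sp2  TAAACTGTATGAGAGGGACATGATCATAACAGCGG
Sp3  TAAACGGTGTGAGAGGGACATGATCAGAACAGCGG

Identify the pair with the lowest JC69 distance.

Sp2 and Sp3

Sp1–Sp2: 4/35 differ, p = 0.114, d = 0.124.
Sp1–Sp3: 5/35 differ, p = 0.143, d = 0.158.
Sp2–Sp3: 3/35 differ, p = 0.086, d = 0.091.
The smallest distance is between Sp2 and Sp3.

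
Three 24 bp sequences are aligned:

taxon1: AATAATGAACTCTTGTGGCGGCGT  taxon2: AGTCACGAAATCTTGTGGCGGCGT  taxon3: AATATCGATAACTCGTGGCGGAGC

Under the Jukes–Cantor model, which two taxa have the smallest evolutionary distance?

taxon1 and taxon2

taxon1–taxon2: 4/24 differ, p = 0.167, d = 0.188.
taxon1–taxon3: 8/24 differ, p = 0.333, d = 0.441.
taxon2–taxon3: 8/24 differ, p = 0.333, d = 0.441.
The smallest distance is between taxon1 and taxon2.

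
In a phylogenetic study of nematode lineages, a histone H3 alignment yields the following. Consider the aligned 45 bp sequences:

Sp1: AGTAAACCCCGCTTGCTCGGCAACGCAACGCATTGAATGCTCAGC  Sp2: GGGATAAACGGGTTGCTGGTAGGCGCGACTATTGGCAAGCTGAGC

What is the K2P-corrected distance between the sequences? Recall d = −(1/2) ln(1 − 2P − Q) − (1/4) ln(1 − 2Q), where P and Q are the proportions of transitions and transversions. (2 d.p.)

Of 45 sites, 4 differences are transitions and 16 are transversions, so P = 4/45 ≈ 0.088889 and Q = 16/45 ≈ 0.355556.
Under the Kimura two-parameter model, d = −½ ln(1 − 2P − Q) − ¼ ln(1 − 2Q).
1 − 2P − Q = 0.466666, giving −½ ln(0.466666) = 0.381071.
1 − 2Q = 0.288888, giving −¼ ln(0.288888) = 0.310429.
d = 0.381071 + 0.310429 = 0.691500.

0.69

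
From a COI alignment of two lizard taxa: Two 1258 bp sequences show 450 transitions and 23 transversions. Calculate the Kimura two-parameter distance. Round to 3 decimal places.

0.671

P = 450/1258 ≈ 0.357711 and Q = 23/1258 ≈ 0.018283.
Under the Kimura two-parameter model, d = −½ ln(1 − 2P − Q) − ¼ ln(1 − 2Q).
1 − 2P − Q = 0.266295, giving −½ ln(0.266295) = 0.661575.
1 − 2Q = 0.963434, giving −¼ ln(0.963434) = 0.009313.
d = 0.661575 + 0.009313 = 0.670888.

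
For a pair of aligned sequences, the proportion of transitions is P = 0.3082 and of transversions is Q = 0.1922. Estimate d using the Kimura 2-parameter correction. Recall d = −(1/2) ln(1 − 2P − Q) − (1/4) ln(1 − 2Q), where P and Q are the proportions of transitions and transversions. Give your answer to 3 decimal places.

Under the Kimura two-parameter model, d = −½ ln(1 − 2P − Q) − ¼ ln(1 − 2Q).
1 − 2P − Q = 0.1914, giving −½ ln(0.1914) = 0.826695.
1 − 2Q = 0.6156, giving −¼ ln(0.6156) = 0.121289.
d = 0.826695 + 0.121289 = 0.947984.

0.948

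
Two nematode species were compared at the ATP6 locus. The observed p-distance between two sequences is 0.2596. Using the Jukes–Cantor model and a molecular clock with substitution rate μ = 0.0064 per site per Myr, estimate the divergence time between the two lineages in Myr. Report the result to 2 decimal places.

d = −(3/4) ln(1 − 4p/3) = −0.75 ln(1 − 0.346133) = −0.75 ln(0.653867)
  = −0.75 × (-0.424851) = 0.318638 substitutions/site.
Under a molecular clock d = 2μt, so t = d/(2μ) = 0.318638 / (2 × 0.0064) = 24.89 Myr.

24.89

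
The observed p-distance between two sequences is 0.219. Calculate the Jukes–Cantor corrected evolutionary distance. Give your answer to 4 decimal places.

0.2590

d = −(3/4) ln(1 − 4p/3) = −0.75 ln(1 − 0.292) = −0.75 ln(0.708)
  = −0.75 × (-0.345311) = 0.258983 substitutions/site.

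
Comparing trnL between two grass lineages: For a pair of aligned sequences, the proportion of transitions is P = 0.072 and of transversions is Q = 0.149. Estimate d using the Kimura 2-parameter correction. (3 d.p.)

Under the Kimura two-parameter model, d = −½ ln(1 − 2P − Q) − ¼ ln(1 − 2Q).
1 − 2P − Q = 0.707, giving −½ ln(0.707) = 0.173362.
1 − 2Q = 0.702, giving −¼ ln(0.702) = 0.088455.
d = 0.173362 + 0.088455 = 0.261817.

0.262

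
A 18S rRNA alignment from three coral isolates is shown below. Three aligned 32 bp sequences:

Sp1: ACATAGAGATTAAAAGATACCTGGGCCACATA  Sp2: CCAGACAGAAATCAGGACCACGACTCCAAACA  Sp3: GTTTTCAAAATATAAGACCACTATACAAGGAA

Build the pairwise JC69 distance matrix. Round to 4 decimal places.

Sp1–Sp2: 17/32 sites differ → p = 0.53125, d = −0.75 ln(1 − 0.708333) = 0.924107 ≈ 0.9241.
Sp1–Sp3: 18/32 sites differ → p = 0.5625, d = −0.75 ln(1 − 0.75) = 1.039721 ≈ 1.0397.
Sp2–Sp3: 17/32 sites differ → p = 0.53125, d = −0.75 ln(1 − 0.708333) = 0.924107 ≈ 0.9241.

d(Sp1,Sp2) = 0.9241, d(Sp1,Sp3) = 1.0397, d(Sp2,Sp3) = 0.9241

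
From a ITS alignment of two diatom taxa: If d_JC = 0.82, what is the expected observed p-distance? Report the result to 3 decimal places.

0.499

p = (3/4)(1 − e^(−4d/3)) = 0.75 × (1 − e^(-1.093333)) = 0.75 × (1 − 0.335098) = 0.498677.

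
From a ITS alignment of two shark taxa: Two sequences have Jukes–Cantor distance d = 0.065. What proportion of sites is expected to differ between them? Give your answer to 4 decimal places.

0.0623

p = (3/4)(1 − e^(−4d/3)) = 0.75 × (1 − e^(-0.086667)) = 0.75 × (1 − 0.916982) = 0.062264.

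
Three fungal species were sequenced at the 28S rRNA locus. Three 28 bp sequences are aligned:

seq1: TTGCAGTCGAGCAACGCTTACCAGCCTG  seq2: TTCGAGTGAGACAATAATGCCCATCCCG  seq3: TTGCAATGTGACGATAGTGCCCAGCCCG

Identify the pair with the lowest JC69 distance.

seq1–seq2: 13/28 differ, p = 0.464, d = 0.724.
seq1–seq3: 12/28 differ, p = 0.429, d = 0.635.
seq2–seq3: 7/28 differ, p = 0.250, d = 0.304.
The smallest distance is between seq2 and seq3.

seq2 and seq3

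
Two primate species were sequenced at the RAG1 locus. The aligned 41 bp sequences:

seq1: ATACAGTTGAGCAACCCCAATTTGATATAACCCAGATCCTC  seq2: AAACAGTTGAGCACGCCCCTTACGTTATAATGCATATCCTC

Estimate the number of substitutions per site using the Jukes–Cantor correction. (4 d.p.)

0.3321

The sequences differ at 11 of 41 sites, so p = 11/41 ≈ 0.268293.
d = −(3/4) ln(1 − 4p/3) = −0.75 ln(1 − 0.357724) = −0.75 ln(0.642276)
  = −0.75 × (-0.442737) = 0.332053 substitutions/site.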